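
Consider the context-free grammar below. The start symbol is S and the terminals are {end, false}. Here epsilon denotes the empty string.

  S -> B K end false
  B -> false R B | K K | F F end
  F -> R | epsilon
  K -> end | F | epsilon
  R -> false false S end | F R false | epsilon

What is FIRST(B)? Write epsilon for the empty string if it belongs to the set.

{epsilon, end, false}

FIRST(S): from S->B K end false we get {end, false}. So FIRST(S) = {end, false}.
FIRST(B): from B->false R B we get {false}; from B->K K we get {epsilon, end, false}; from B->F F end we get {end, false}. So FIRST(B) = {epsilon, end, false}.
FIRST(F): from F->R we get {epsilon, false}; from F->epsilon we get {epsilon}. So FIRST(F) = {epsilon, false}.
FIRST(K): from K->end we get {end}; from K->F we get {epsilon, false}; from K->epsilon we get {epsilon}. So FIRST(K) = {epsilon, end, false}.
FIRST(R): from R->false false S end we get {false}; from R->F R false we get {false}; from R->epsilon we get {epsilon}. So FIRST(R) = {epsilon, false}.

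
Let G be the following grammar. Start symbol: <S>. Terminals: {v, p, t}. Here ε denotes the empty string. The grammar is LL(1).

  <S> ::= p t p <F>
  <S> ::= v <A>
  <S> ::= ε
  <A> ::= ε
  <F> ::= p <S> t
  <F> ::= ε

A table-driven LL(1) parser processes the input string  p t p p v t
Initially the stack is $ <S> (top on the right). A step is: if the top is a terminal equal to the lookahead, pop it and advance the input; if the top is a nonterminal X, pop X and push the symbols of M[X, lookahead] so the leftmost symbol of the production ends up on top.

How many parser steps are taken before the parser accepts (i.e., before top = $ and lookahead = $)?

10

      Stack        Input          Action
   1  $ <S>        p t p p v t $  expand <S> ::= p t p <F>
   2  $ <F> p t p  p t p p v t $  match p
   3  $ <F> p t    t p p v t $    match t
   4  $ <F> p      p p v t $      match p
   5  $ <F>        p v t $        expand <F> ::= p <S> t
   6  $ t <S> p    p v t $        match p
   7  $ t <S>      v t $          expand <S> ::= v <A>
   8  $ t <A> v    v t $          match v
   9  $ t <A>      t $            expand <A> ::= ε
  10  $ t          t $            match t
Accept reached after 10 steps.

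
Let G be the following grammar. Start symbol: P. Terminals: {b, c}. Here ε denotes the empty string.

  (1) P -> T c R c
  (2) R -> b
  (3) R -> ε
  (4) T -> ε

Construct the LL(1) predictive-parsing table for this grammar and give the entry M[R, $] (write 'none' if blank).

FIRST(R): from R->b we get {b}; from R->ε we get {ε}. So FIRST(R) = {ε, b}.
FIRST(T): from T->ε we get {ε}. So FIRST(T) = {ε}.
FIRST(P): from P->T c R c we get {c}. So FIRST(P) = {c}.
FOLLOW(P) includes $ since P is the start symbol.
FOLLOW(R): in P->T c R c, R is followed by c with FIRST {c}. Thus FOLLOW(R) = {c}.
For R -> b: FIRST(b) = {b}, so it goes in M[R, t] for t ∈ {b}.
For R -> ε: FIRST(ε) = {ε}, so it goes in M[R, t] for t ∈ {}; since ε ∈ FIRST, also for every t ∈ FOLLOW(R) = {c}.
None of these place a production in M[R, $].

none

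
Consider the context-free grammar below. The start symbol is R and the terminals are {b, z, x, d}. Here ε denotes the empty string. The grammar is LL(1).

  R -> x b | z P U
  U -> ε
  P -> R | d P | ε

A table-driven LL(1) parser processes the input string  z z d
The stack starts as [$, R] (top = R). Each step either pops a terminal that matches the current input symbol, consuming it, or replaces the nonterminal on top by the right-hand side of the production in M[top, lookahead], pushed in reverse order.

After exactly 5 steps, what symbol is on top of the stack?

     Stack      Input    Action
  1  $ R        z z d $  expand R -> z P U
  2  $ U P z    z z d $  match z
  3  $ U P      z d $    expand P -> R
  4  $ U R      z d $    expand R -> z P U
  5  $ U U P z  z d $    match z
Stack after step 5: $ U U P (top = P).

P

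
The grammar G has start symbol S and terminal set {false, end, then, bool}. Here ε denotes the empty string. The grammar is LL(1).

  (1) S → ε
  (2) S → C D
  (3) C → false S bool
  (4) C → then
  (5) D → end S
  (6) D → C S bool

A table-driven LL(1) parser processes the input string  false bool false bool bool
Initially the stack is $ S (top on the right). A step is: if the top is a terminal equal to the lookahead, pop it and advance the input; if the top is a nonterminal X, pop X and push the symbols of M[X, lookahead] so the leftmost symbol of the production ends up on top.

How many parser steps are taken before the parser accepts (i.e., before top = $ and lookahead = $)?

step 1: stack=$ S  input=false bool false bool bool $  — expand S → C D
step 2: stack=$ D C  input=false bool false bool bool $  — expand C → false S bool
step 3: stack=$ D bool S false  input=false bool false bool bool $  — match false
step 4: stack=$ D bool S  input=bool false bool bool $  — expand S → ε
step 5: stack=$ D bool  input=bool false bool bool $  — match bool
step 6: stack=$ D  input=false bool bool $  — expand D → C S bool
step 7: stack=$ bool S C  input=false bool bool $  — expand C → false S bool
step 8: stack=$ bool S bool S false  input=false bool bool $  — match false
step 9: stack=$ bool S bool S  input=bool bool $  — expand S → ε
step 10: stack=$ bool S bool  input=bool bool $  — match bool
step 11: stack=$ bool S  input=bool $  — expand S → ε
step 12: stack=$ bool  input=bool $  — match bool
Accept reached after 12 steps.

12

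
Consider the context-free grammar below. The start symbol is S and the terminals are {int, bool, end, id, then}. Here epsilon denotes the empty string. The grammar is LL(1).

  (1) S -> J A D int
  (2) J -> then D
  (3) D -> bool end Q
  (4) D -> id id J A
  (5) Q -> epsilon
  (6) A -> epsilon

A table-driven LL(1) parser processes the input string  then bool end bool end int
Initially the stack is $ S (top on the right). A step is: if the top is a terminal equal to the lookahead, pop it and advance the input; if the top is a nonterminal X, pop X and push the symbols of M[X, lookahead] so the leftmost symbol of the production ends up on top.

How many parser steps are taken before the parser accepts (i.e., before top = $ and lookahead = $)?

13

      Stack                 Input                         Action
   1  $ S                   then bool end bool end int $  expand S -> J A D int
   2  $ int D A J           then bool end bool end int $  expand J -> then D
   3  $ int D A D then      then bool end bool end int $  match then
   4  $ int D A D           bool end bool end int $       expand D -> bool end Q
   5  $ int D A Q end bool  bool end bool end int $       match bool
   6  $ int D A Q end       end bool end int $            match end
   7  $ int D A Q           bool end int $                expand Q -> epsilon
   8  $ int D A             bool end int $                expand A -> epsilon
   9  $ int D               bool end int $                expand D -> bool end Q
  10  $ int Q end bool      bool end int $                match bool
  11  $ int Q end           end int $                     match end
  12  $ int Q               int $                         expand Q -> epsilon
  13  $ int                 int $                         match int
Accept reached after 13 steps.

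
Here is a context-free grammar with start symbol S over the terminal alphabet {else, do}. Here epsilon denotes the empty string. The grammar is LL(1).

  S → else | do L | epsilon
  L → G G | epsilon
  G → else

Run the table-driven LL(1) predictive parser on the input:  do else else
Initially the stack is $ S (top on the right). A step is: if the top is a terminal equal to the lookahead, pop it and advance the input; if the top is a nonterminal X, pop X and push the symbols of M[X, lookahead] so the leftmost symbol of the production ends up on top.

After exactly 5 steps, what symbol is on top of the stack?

G

     Stack     Input           Action
  1  $ S       do else else $  expand S → do L
  2  $ L do    do else else $  match do
  3  $ L       else else $     expand L → G G
  4  $ G G     else else $     expand G → else
  5  $ G else  else else $     match else
Stack after step 5: $ G (top = G).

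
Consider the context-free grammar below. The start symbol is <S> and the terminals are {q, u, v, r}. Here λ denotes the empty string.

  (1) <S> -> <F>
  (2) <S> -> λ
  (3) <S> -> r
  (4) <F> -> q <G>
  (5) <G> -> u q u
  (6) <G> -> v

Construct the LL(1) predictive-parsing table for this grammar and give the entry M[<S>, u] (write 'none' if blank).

none

FIRST(<F>) = {q}
FIRST(<G>) = {u, v}
FIRST(<S>) = {λ, q, r}  (via <F>)
FOLLOW(<S>) includes $ since <S> is the start symbol.
FOLLOW(<S>): <S> appears on no right-hand side. Thus FOLLOW(<S>) = {$}.
For <S> -> <F>: FIRST(<F>) = {q}, so it goes in M[<S>, t] for t ∈ {q}.
For <S> -> λ: FIRST(λ) = {λ}, so it goes in M[<S>, t] for t ∈ {}; since λ ∈ FIRST, also for every t ∈ FOLLOW(<S>) = {$}.
For <S> -> r: FIRST(r) = {r}, so it goes in M[<S>, t] for t ∈ {r}.
None of these place a production in M[<S>, u].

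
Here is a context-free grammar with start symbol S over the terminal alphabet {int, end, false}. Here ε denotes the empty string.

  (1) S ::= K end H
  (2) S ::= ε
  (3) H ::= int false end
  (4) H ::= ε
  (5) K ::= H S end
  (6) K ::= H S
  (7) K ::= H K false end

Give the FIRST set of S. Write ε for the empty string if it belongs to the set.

FIRST(H): from H::=int false end we get {int}; from H::=ε we get {ε}. So FIRST(H) = {ε, int}.
FIRST(S): from S::=K end H we get {end, false, int}; from S::=ε we get {ε}. So FIRST(S) = {ε, end, false, int}.
FIRST(K): from K::=H S end we get {end, false, int}; from K::=H S we get {ε, end, false, int}; from K::=H K false end we get {end, false, int}. So FIRST(K) = {ε, end, false, int}.

{ε, end, false, int}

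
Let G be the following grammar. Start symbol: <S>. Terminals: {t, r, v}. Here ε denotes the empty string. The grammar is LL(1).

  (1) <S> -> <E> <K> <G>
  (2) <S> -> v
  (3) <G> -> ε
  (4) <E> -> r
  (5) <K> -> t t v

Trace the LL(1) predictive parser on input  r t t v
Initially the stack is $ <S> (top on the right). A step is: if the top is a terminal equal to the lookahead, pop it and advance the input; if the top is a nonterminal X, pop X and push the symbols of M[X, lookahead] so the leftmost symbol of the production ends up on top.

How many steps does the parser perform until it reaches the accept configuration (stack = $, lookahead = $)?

8

     Stack          Input      Action
  1  $ <S>          r t t v $  expand <S> -> <E> <K> <G>
  2  $ <G> <K> <E>  r t t v $  expand <E> -> r
  3  $ <G> <K> r    r t t v $  match r
  4  $ <G> <K>      t t v $    expand <K> -> t t v
  5  $ <G> v t t    t t v $    match t
  6  $ <G> v t      t v $      match t
  7  $ <G> v        v $        match v
  8  $ <G>          $          expand <G> -> ε
Accept reached after 8 steps.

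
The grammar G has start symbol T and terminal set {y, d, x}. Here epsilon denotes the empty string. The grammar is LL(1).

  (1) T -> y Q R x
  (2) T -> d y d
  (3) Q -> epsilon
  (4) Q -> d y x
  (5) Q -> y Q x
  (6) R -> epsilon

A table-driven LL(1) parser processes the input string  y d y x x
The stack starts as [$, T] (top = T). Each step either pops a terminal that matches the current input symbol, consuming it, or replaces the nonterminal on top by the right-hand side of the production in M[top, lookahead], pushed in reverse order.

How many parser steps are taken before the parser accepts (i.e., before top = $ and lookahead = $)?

8

     Stack        Input        Action
  1  $ T          y d y x x $  expand T -> y Q R x
  2  $ x R Q y    y d y x x $  match y
  3  $ x R Q      d y x x $    expand Q -> d y x
  4  $ x R x y d  d y x x $    match d
  5  $ x R x y    y x x $      match y
  6  $ x R x      x x $        match x
  7  $ x R        x $          expand R -> epsilon
  8  $ x          x $          match x
Accept reached after 8 steps.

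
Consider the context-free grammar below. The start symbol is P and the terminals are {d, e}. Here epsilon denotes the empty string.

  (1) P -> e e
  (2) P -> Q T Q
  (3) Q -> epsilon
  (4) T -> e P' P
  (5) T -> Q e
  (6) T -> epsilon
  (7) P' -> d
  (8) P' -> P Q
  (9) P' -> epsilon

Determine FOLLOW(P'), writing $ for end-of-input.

FIRST(Q): from Q->epsilon we get {epsilon}. So FIRST(Q) = {epsilon}.
FIRST(T): from T->e P' P we get {e}; from T->Q e we get {e}; from T->epsilon we get {epsilon}. So FIRST(T) = {epsilon, e}.
FIRST(P): from P->e e we get {e}; from P->Q T Q we get {epsilon, e}. So FIRST(P) = {epsilon, e}.
FIRST(P'): from P'->d we get {d}; from P'->P Q we get {epsilon, e}; from P'->epsilon we get {epsilon}. So FIRST(P') = {epsilon, d, e}.
FOLLOW(P) includes $ since P is the start symbol.
FOLLOW(P): in T->e P' P, the suffix after P is empty, so FOLLOW(P) ⊇ FOLLOW(T) = {$, e}; in P'->P Q, P is followed by Q with FIRST {epsilon}; in P'->P Q, the suffix after P is nullable, so FOLLOW(P) ⊇ FOLLOW(P') = {$, e}. Thus FOLLOW(P) = {$, e}.
FOLLOW(T): in P->Q T Q, T is followed by Q with FIRST {epsilon}; in P->Q T Q, the suffix after T is nullable, so FOLLOW(T) ⊇ FOLLOW(P) = {$, e}. Thus FOLLOW(T) = {$, e}.
FOLLOW(P'): in T->e P' P, P' is followed by P with FIRST {epsilon, e}; in T->e P' P, the suffix after P' is nullable, so FOLLOW(P') ⊇ FOLLOW(T) = {$, e}. Thus FOLLOW(P') = {$, e}.
FOLLOW(Q): in P->Q T Q (occurrence 1), Q is followed by T Q with FIRST {epsilon, e}; in P->Q T Q (occurrence 1), the suffix after Q is nullable, so FOLLOW(Q) ⊇ FOLLOW(P) = {$, e}; in P->Q T Q (occurrence 2), the suffix after Q is empty, so FOLLOW(Q) ⊇ FOLLOW(P) = {$, e}; in T->Q e, Q is followed by e with FIRST {e}; in P'->P Q, the suffix after Q is empty, so FOLLOW(Q) ⊇ FOLLOW(P') = {$, e}. Thus FOLLOW(Q) = {$, e}.

{$, e}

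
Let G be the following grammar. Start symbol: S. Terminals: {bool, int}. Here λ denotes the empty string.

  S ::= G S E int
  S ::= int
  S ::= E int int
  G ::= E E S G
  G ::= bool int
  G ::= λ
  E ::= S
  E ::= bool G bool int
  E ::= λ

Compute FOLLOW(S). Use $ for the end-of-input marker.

{$, bool, int}

FIRST(S): from S::=G S E int we get {bool, int}; from S::=int we get {int}; from S::=E int int we get {bool, int}. So FIRST(S) = {bool, int}.
FIRST(E): from E::=S we get {bool, int}; from E::=bool G bool int we get {bool}; from E::=λ we get {λ}. So FIRST(E) = {λ, bool, int}.
FIRST(G): from G::=E E S G we get {bool, int}; from G::=bool int we get {bool}; from G::=λ we get {λ}. So FIRST(G) = {λ, bool, int}.
FOLLOW(S) includes $ since S is the start symbol.
FOLLOW(G): in S::=G S E int, G is followed by S E int with FIRST {bool, int}; in G::=E E S G, the suffix after G is empty (adds nothing new); in E::=bool G bool int, G is followed by bool int with FIRST {bool}. Thus FOLLOW(G) = {bool, int}.
FOLLOW(E): in S::=G S E int, E is followed by int with FIRST {int}; in S::=E int int, E is followed by int int with FIRST {int}; in G::=E E S G (occurrence 1), E is followed by E S G with FIRST {bool, int}; in G::=E E S G (occurrence 2), E is followed by S G with FIRST {bool, int}. Thus FOLLOW(E) = {bool, int}.
FOLLOW(S): in S::=G S E int, S is followed by E int with FIRST {bool, int}; in G::=E E S G, S is followed by G with FIRST {λ, bool, int}; in G::=E E S G, the suffix after S is nullable, so FOLLOW(S) ⊇ FOLLOW(G) = {bool, int}; in E::=S, the suffix after S is empty, so FOLLOW(S) ⊇ FOLLOW(E) = {bool, int}. Thus FOLLOW(S) = {$, bool, int}.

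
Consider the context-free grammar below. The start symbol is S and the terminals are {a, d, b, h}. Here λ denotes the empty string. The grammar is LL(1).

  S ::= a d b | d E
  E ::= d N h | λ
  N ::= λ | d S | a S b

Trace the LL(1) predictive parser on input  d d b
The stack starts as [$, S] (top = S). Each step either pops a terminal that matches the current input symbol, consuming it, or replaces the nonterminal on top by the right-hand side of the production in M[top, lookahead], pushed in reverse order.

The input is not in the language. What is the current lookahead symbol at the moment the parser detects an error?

b

     Stack    Input    Action
  1  $ S      d d b $  expand S ::= d E
  2  $ E d    d d b $  match d
  3  $ E      d b $    expand E ::= d N h
  4  $ h N d  d b $    match d
  5  $ h N    b $      error: M[N, b] is empty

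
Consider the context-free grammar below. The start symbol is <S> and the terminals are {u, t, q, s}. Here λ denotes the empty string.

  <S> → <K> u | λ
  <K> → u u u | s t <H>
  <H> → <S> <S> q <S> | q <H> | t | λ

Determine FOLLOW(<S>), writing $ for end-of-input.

FIRST(<K>) = {s, u}
FIRST(<S>) = {λ, s, u}  (via <K> u)
FIRST(<H>) = {λ, q, s, t, u}  (via <S> <S> q <S>)
FOLLOW(<S>) includes $ since <S> is the start symbol.
FOLLOW(<K>): in <S>→<K> u, <K> is followed by u with FIRST {u}. Thus FOLLOW(<K>) = {u}.
FOLLOW(<H>): in <K>→s t <H>, the suffix after <H> is empty, so FOLLOW(<H>) ⊇ FOLLOW(<K>) = {u}; in <H>→q <H>, the suffix after <H> is empty (adds nothing new). Thus FOLLOW(<H>) = {u}.
FOLLOW(<S>): in <H>→<S> <S> q <S> (occurrence 1), <S> is followed by <S> q <S> with FIRST {q, s, u}; in <H>→<S> <S> q <S> (occurrence 2), <S> is followed by q <S> with FIRST {q}; in <H>→<S> <S> q <S> (occurrence 3), the suffix after <S> is empty, so FOLLOW(<S>) ⊇ FOLLOW(<H>) = {u}. Thus FOLLOW(<S>) = {$, q, s, u}.

{$, q, s, u}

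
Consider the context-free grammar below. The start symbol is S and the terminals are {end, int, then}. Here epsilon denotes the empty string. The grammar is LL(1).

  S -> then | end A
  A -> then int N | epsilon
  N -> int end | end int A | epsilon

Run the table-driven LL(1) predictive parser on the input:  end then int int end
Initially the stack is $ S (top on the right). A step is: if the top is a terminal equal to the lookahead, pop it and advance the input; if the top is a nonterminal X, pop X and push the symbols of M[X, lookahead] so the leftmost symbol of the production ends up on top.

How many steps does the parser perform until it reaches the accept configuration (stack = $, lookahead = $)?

step 1: stack=$ S  input=end then int int end $  — expand S -> end A
step 2: stack=$ A end  input=end then int int end $  — match end
step 3: stack=$ A  input=then int int end $  — expand A -> then int N
step 4: stack=$ N int then  input=then int int end $  — match then
step 5: stack=$ N int  input=int int end $  — match int
step 6: stack=$ N  input=int end $  — expand N -> int end
step 7: stack=$ end int  input=int end $  — match int
step 8: stack=$ end  input=end $  — match end
Accept reached after 8 steps.

8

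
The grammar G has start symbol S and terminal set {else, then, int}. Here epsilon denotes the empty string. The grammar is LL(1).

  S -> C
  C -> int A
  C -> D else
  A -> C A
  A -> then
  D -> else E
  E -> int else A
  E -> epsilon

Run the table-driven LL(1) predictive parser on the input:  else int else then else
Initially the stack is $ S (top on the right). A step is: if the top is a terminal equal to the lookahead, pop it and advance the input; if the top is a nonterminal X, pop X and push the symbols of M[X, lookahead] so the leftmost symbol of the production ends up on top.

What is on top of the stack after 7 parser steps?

     Stack              Input                      Action
  1  $ S                else int else then else $  expand S -> C
  2  $ C                else int else then else $  expand C -> D else
  3  $ else D           else int else then else $  expand D -> else E
  4  $ else E else      else int else then else $  match else
  5  $ else E           int else then else $       expand E -> int else A
  6  $ else A else int  int else then else $       match int
  7  $ else A else      else then else $           match else
Stack after step 7: $ else A (top = A).

A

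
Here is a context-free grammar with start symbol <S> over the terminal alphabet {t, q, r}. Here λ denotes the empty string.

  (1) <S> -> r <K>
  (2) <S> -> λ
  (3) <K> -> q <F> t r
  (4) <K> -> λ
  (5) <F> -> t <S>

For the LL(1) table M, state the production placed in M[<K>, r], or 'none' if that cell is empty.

none

FIRST(<S>) = {λ, r}
FIRST(<K>) = {λ, q}
FIRST(<F>) = {t}
FOLLOW(<S>) includes $ since <S> is the start symbol.
FOLLOW(<S>): in <F>->t <S>, the suffix after <S> is empty, so FOLLOW(<S>) ⊇ FOLLOW(<F>) = {t}. Thus FOLLOW(<S>) = {$, t}.
FOLLOW(<K>): in <S>->r <K>, the suffix after <K> is empty, so FOLLOW(<K>) ⊇ FOLLOW(<S>) = {$, t}. Thus FOLLOW(<K>) = {$, t}.
For <K> -> q <F> t r: FIRST(q <F> t r) = {q}, so it goes in M[<K>, t] for t ∈ {q}.
For <K> -> λ: FIRST(λ) = {λ}, so it goes in M[<K>, t] for t ∈ {}; since λ ∈ FIRST, also for every t ∈ FOLLOW(<K>) = {$, t}.
None of these place a production in M[<K>, r].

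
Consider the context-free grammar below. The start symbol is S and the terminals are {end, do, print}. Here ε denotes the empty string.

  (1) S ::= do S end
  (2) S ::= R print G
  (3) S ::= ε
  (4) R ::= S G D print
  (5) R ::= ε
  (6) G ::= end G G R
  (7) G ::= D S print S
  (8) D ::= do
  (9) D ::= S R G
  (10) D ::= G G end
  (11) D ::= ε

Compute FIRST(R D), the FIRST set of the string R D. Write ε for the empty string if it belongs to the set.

FIRST(S): from S::=do S end we get {do}; from S::=R print G we get {do, end, print}; from S::=ε we get {ε}. So FIRST(S) = {ε, do, end, print}.
FIRST(R): from R::=S G D print we get {do, end, print}; from R::=ε we get {ε}. So FIRST(R) = {ε, do, end, print}.
FIRST(G): from G::=end G G R we get {end}; from G::=D S print S we get {do, end, print}. So FIRST(G) = {do, end, print}.
FIRST(D): from D::=do we get {do}; from D::=S R G we get {do, end, print}; from D::=G G end we get {do, end, print}; from D::=ε we get {ε}. So FIRST(D) = {ε, do, end, print}.
FIRST(R D): take FIRST of each symbol in turn, carrying on past any symbol whose FIRST contains ε; result {ε, do, end, print}.

{ε, do, end, print}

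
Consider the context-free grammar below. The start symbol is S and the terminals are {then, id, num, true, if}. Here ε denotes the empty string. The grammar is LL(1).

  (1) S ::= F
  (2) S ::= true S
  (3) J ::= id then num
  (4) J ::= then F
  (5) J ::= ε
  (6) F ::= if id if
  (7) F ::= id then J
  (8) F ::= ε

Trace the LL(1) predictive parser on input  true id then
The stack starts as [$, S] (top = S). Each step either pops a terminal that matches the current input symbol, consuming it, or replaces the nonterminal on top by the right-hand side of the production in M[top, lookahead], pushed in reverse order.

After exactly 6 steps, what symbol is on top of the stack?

     Stack        Input           Action
  1  $ S          true id then $  expand S ::= true S
  2  $ S true     true id then $  match true
  3  $ S          id then $       expand S ::= F
  4  $ F          id then $       expand F ::= id then J
  5  $ J then id  id then $       match id
  6  $ J then     then $          match then
Stack after step 6: $ J (top = J).

J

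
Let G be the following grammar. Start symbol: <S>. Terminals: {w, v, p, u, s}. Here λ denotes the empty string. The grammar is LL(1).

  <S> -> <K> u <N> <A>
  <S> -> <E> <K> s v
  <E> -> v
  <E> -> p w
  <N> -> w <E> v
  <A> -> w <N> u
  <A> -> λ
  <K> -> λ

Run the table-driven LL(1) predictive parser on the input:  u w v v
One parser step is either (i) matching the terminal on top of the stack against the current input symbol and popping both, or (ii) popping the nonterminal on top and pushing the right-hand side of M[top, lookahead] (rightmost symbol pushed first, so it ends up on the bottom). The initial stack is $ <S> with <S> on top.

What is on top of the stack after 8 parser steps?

<A>

step 1: stack=$ <S>  input=u w v v $  — expand <S> -> <K> u <N> <A>
step 2: stack=$ <A> <N> u <K>  input=u w v v $  — expand <K> -> λ
step 3: stack=$ <A> <N> u  input=u w v v $  — match u
step 4: stack=$ <A> <N>  input=w v v $  — expand <N> -> w <E> v
step 5: stack=$ <A> v <E> w  input=w v v $  — match w
step 6: stack=$ <A> v <E>  input=v v $  — expand <E> -> v
step 7: stack=$ <A> v v  input=v v $  — match v
step 8: stack=$ <A> v  input=v $  — match v
Stack after step 8: $ <A> (top = <A>).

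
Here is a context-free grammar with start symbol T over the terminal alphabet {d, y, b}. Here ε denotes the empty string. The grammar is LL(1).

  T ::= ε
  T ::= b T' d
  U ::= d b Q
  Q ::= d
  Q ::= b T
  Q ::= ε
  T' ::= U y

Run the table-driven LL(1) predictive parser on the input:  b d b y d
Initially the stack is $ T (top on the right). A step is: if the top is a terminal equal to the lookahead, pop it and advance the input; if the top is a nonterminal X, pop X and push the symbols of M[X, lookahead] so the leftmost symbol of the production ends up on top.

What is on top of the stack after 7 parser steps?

y

     Stack        Input        Action
  1  $ T          b d b y d $  expand T ::= b T' d
  2  $ d T' b     b d b y d $  match b
  3  $ d T'       d b y d $    expand T' ::= U y
  4  $ d y U      d b y d $    expand U ::= d b Q
  5  $ d y Q b d  d b y d $    match d
  6  $ d y Q b    b y d $      match b
  7  $ d y Q      y d $        expand Q ::= ε
Stack after step 7: $ d y (top = y).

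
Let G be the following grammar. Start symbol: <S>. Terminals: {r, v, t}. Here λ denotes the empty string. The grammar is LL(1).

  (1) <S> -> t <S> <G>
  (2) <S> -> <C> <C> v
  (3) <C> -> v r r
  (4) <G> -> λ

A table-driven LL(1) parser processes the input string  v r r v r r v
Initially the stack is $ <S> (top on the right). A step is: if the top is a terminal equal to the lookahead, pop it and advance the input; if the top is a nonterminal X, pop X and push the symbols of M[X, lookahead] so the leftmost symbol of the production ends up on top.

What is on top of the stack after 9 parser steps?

     Stack          Input            Action
  1  $ <S>          v r r v r r v $  expand <S> -> <C> <C> v
  2  $ v <C> <C>    v r r v r r v $  expand <C> -> v r r
  3  $ v <C> r r v  v r r v r r v $  match v
  4  $ v <C> r r    r r v r r v $    match r
  5  $ v <C> r      r v r r v $      match r
  6  $ v <C>        v r r v $        expand <C> -> v r r
  7  $ v r r v      v r r v $        match v
  8  $ v r r        r r v $          match r
  9  $ v r          r v $            match r
Stack after step 9: $ v (top = v).

v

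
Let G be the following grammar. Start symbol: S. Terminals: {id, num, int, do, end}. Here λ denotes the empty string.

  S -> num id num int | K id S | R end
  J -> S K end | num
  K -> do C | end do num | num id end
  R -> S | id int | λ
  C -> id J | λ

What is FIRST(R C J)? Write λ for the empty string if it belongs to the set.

FIRST(K): from K->do C we get {do}; from K->end do num we get {end}; from K->num id end we get {num}. So FIRST(K) = {do, end, num}.
FIRST(C): from C->id J we get {id}; from C->λ we get {λ}. So FIRST(C) = {λ, id}.
FIRST(S): from S->num id num int we get {num}; from S->K id S we get {do, end, num}; from S->R end we get {do, end, id, num}. So FIRST(S) = {do, end, id, num}.
FIRST(J): from J->S K end we get {do, end, id, num}; from J->num we get {num}. So FIRST(J) = {do, end, id, num}.
FIRST(R): from R->S we get {do, end, id, num}; from R->id int we get {id}; from R->λ we get {λ}. So FIRST(R) = {λ, do, end, id, num}.
FIRST(R C J): take FIRST of each symbol in turn, carrying on past any symbol whose FIRST contains λ; result {do, end, id, num}.

{do, end, id, num}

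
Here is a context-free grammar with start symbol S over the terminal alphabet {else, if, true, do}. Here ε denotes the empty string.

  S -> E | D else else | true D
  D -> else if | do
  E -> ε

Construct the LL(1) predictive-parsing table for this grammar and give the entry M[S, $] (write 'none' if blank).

FIRST(D): from D->else if we get {else}; from D->do we get {do}. So FIRST(D) = {do, else}.
FIRST(E): from E->ε we get {ε}. So FIRST(E) = {ε}.
FIRST(S): from S->E we get {ε}; from S->D else else we get {do, else}; from S->true D we get {true}. So FIRST(S) = {ε, do, else, true}.
FOLLOW(S) includes $ since S is the start symbol.
FOLLOW(S): S appears on no right-hand side. Thus FOLLOW(S) = {$}.
For S -> E: FIRST(E) = {ε}, so it goes in M[S, t] for t ∈ {}; since ε ∈ FIRST, also for every t ∈ FOLLOW(S) = {$}.
For S -> D else else: FIRST(D else else) = {do, else}, so it goes in M[S, t] for t ∈ {do, else}.
For S -> true D: FIRST(true D) = {true}, so it goes in M[S, t] for t ∈ {true}.

S -> E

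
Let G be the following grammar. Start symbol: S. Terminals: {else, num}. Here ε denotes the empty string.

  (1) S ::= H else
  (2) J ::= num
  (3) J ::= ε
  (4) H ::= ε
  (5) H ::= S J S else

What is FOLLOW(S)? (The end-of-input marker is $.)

FIRST(J) = {ε, num}
FIRST(S) = {else}  (via H else)
FIRST(H) = {ε, else}  (via S J S else)
FOLLOW(S) includes $ since S is the start symbol.
FOLLOW(S): in H::=S J S else (occurrence 1), S is followed by J S else with FIRST {else, num}; in H::=S J S else (occurrence 2), S is followed by else with FIRST {else}. Thus FOLLOW(S) = {$, else, num}.
FOLLOW(J): in H::=S J S else, J is followed by S else with FIRST {else}. Thus FOLLOW(J) = {else}.
FOLLOW(H): in S::=H else, H is followed by else with FIRST {else}. Thus FOLLOW(H) = {else}.

{$, else, num}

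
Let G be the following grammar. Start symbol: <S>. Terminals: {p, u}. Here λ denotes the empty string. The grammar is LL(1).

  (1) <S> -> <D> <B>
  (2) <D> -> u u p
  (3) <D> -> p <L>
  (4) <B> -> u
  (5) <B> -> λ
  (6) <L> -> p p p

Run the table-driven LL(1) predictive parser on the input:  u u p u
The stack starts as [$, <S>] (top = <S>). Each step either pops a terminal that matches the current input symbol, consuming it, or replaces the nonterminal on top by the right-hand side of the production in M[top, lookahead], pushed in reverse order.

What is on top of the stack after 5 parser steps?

<B>

     Stack        Input      Action
  1  $ <S>        u u p u $  expand <S> -> <D> <B>
  2  $ <B> <D>    u u p u $  expand <D> -> u u p
  3  $ <B> p u u  u u p u $  match u
  4  $ <B> p u    u p u $    match u
  5  $ <B> p      p u $      match p
Stack after step 5: $ <B> (top = <B>).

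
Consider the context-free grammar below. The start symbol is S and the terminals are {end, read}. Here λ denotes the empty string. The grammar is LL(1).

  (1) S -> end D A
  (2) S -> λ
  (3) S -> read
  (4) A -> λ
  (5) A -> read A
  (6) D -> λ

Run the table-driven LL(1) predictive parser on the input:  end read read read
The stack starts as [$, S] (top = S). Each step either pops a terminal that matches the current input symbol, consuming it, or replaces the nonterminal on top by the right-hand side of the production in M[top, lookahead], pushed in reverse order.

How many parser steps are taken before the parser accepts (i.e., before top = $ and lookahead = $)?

      Stack      Input                 Action
   1  $ S        end read read read $  expand S -> end D A
   2  $ A D end  end read read read $  match end
   3  $ A D      read read read $      expand D -> λ
   4  $ A        read read read $      expand A -> read A
   5  $ A read   read read read $      match read
   6  $ A        read read $           expand A -> read A
   7  $ A read   read read $           match read
   8  $ A        read $                expand A -> read A
   9  $ A read   read $                match read
  10  $ A        $                     expand A -> λ
Accept reached after 10 steps.

10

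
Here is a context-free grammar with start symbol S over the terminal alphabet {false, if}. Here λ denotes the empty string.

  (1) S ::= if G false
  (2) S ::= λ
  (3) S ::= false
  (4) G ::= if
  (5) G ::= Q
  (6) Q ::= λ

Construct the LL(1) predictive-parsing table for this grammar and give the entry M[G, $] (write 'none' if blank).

none

FIRST(S): from S::=if G false we get {if}; from S::=λ we get {λ}; from S::=false we get {false}. So FIRST(S) = {λ, false, if}.
FIRST(Q): from Q::=λ we get {λ}. So FIRST(Q) = {λ}.
FIRST(G): from G::=if we get {if}; from G::=Q we get {λ}. So FIRST(G) = {λ, if}.
FOLLOW(S) includes $ since S is the start symbol.
FOLLOW(G): in S::=if G false, G is followed by false with FIRST {false}. Thus FOLLOW(G) = {false}.
For G ::= if: FIRST(if) = {if}, so it goes in M[G, t] for t ∈ {if}.
For G ::= Q: FIRST(Q) = {λ}, so it goes in M[G, t] for t ∈ {}; since λ ∈ FIRST, also for every t ∈ FOLLOW(G) = {false}.
None of these place a production in M[G, $].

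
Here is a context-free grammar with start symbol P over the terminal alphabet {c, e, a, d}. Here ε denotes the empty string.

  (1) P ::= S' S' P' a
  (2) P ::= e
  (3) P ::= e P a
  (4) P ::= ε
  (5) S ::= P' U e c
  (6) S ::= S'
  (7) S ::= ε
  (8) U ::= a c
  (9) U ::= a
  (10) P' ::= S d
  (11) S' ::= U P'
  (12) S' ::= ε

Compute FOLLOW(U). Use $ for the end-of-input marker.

FIRST(U) = {a}
FIRST(S') = {ε, a}  (via U P')
FIRST(P) = {ε, a, d, e}  (via S' S' P' a)
FIRST(S) = {ε, a, d}  (via P' U e c, S')
FIRST(P') = {a, d}  (via S d)
FOLLOW(P) includes $ since P is the start symbol.
FOLLOW(P): in P::=e P a, P is followed by a with FIRST {a}. Thus FOLLOW(P) = {$, a}.
FOLLOW(S): in P'::=S d, S is followed by d with FIRST {d}. Thus FOLLOW(S) = {d}.
FOLLOW(U): in S::=P' U e c, U is followed by e c with FIRST {e}; in S'::=U P', U is followed by P' with FIRST {a, d}. Thus FOLLOW(U) = {a, d, e}.
FOLLOW(S'): in P::=S' S' P' a (occurrence 1), S' is followed by S' P' a with FIRST {a, d}; in P::=S' S' P' a (occurrence 2), S' is followed by P' a with FIRST {a, d}; in S::=S', the suffix after S' is empty, so FOLLOW(S') ⊇ FOLLOW(S) = {d}. Thus FOLLOW(S') = {a, d}.
FOLLOW(P'): in P::=S' S' P' a, P' is followed by a with FIRST {a}; in S::=P' U e c, P' is followed by U e c with FIRST {a}; in S'::=U P', the suffix after P' is empty, so FOLLOW(P') ⊇ FOLLOW(S') = {a, d}. Thus FOLLOW(P') = {a, d}.

{a, d, e}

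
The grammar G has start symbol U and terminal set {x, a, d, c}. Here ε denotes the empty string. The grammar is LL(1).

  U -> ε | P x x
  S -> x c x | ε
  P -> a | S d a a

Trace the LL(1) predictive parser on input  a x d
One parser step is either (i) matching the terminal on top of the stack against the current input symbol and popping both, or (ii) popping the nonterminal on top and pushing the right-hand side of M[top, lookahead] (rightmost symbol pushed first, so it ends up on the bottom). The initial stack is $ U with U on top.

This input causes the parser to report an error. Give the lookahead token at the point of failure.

step 1: stack=$ U  input=a x d $  — expand U -> P x x
step 2: stack=$ x x P  input=a x d $  — expand P -> a
step 3: stack=$ x x a  input=a x d $  — match a
step 4: stack=$ x x  input=x d $  — match x
step 5: stack=$ x  input=d $  — error: top is terminal x but lookahead is d

d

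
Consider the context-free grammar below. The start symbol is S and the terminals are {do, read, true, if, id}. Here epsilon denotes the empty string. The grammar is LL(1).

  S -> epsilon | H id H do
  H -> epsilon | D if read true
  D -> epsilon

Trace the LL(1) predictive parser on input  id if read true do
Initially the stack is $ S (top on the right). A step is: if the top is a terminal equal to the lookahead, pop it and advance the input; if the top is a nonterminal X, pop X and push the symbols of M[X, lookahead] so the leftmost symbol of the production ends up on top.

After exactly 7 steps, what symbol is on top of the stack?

step 1: stack=$ S  input=id if read true do $  — expand S -> H id H do
step 2: stack=$ do H id H  input=id if read true do $  — expand H -> epsilon
step 3: stack=$ do H id  input=id if read true do $  — match id
step 4: stack=$ do H  input=if read true do $  — expand H -> D if read true
step 5: stack=$ do true read if D  input=if read true do $  — expand D -> epsilon
step 6: stack=$ do true read if  input=if read true do $  — match if
step 7: stack=$ do true read  input=read true do $  — match read
Stack after step 7: $ do true (top = true).

true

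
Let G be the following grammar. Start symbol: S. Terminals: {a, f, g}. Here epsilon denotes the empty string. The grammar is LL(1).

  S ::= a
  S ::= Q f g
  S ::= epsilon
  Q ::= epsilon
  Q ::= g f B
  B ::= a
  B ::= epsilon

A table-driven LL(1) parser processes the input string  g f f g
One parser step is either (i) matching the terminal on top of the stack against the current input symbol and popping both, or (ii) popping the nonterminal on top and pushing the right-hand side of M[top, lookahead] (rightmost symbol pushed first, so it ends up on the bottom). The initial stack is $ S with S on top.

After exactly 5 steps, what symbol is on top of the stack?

f

     Stack        Input      Action
  1  $ S          g f f g $  expand S ::= Q f g
  2  $ g f Q      g f f g $  expand Q ::= g f B
  3  $ g f B f g  g f f g $  match g
  4  $ g f B f    f f g $    match f
  5  $ g f B      f g $      expand B ::= epsilon
Stack after step 5: $ g f (top = f).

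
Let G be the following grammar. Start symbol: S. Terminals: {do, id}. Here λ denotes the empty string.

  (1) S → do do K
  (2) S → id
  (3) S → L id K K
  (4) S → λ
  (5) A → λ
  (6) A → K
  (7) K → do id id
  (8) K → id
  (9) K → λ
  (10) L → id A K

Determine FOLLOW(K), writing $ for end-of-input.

FIRST(K): from K→do id id we get {do}; from K→id we get {id}; from K→λ we get {λ}. So FIRST(K) = {λ, do, id}.
FIRST(L): from L→id A K we get {id}. So FIRST(L) = {id}.
FIRST(S): from S→do do K we get {do}; from S→id we get {id}; from S→L id K K we get {id}; from S→λ we get {λ}. So FIRST(S) = {λ, do, id}.
FIRST(A): from A→λ we get {λ}; from A→K we get {λ, do, id}. So FIRST(A) = {λ, do, id}.
FOLLOW(S) includes $ since S is the start symbol.
FOLLOW(S): S appears on no right-hand side. Thus FOLLOW(S) = {$}.
FOLLOW(L): in S→L id K K, L is followed by id K K with FIRST {id}. Thus FOLLOW(L) = {id}.
FOLLOW(A): in L→id A K, A is followed by K with FIRST {λ, do, id}; in L→id A K, the suffix after A is nullable, so FOLLOW(A) ⊇ FOLLOW(L) = {id}. Thus FOLLOW(A) = {do, id}.
FOLLOW(K): in S→do do K, the suffix after K is empty, so FOLLOW(K) ⊇ FOLLOW(S) = {$}; in S→L id K K (occurrence 1), K is followed by K with FIRST {λ, do, id}; in S→L id K K (occurrence 1), the suffix after K is nullable, so FOLLOW(K) ⊇ FOLLOW(S) = {$}; in S→L id K K (occurrence 2), the suffix after K is empty, so FOLLOW(K) ⊇ FOLLOW(S) = {$}; in A→K, the suffix after K is empty, so FOLLOW(K) ⊇ FOLLOW(A) = {do, id}; in L→id A K, the suffix after K is empty, so FOLLOW(K) ⊇ FOLLOW(L) = {id}. Thus FOLLOW(K) = {$, do, id}.

{$, do, id}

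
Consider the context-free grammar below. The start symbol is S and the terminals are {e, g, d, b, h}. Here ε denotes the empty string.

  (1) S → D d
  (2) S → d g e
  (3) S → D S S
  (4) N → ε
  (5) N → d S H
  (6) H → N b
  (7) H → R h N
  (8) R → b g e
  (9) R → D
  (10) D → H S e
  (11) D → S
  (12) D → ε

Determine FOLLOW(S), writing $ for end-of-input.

{$, b, d, e, h}

FIRST(N) = {ε, d}
FIRST(S) = {b, d, h}  (via D d, D S S)
FIRST(H) = {b, d, h}  (via N b, R h N)
FIRST(D) = {ε, b, d, h}  (via H S e, S)
FIRST(R) = {ε, b, d, h}  (via D)
FOLLOW(S) includes $ since S is the start symbol.
FOLLOW(R): in H→R h N, R is followed by h N with FIRST {h}. Thus FOLLOW(R) = {h}.
FOLLOW(D): in S→D d, D is followed by d with FIRST {d}; in S→D S S, D is followed by S S with FIRST {b, d, h}; in R→D, the suffix after D is empty, so FOLLOW(D) ⊇ FOLLOW(R) = {h}. Thus FOLLOW(D) = {b, d, h}.
FOLLOW(S): in S→D S S (occurrence 1), S is followed by S with FIRST {b, d, h}; in S→D S S (occurrence 2), the suffix after S is empty (adds nothing new); in N→d S H, S is followed by H with FIRST {b, d, h}; in D→H S e, S is followed by e with FIRST {e}; in D→S, the suffix after S is empty, so FOLLOW(S) ⊇ FOLLOW(D) = {b, d, h}. Thus FOLLOW(S) = {$, b, d, e, h}.
FOLLOW(N): in H→N b, N is followed by b with FIRST {b}; in H→R h N, the suffix after N is empty, so FOLLOW(N) ⊇ FOLLOW(H) = {b, d, h}. Thus FOLLOW(N) = {b, d, h}.
FOLLOW(H): in N→d S H, the suffix after H is empty, so FOLLOW(H) ⊇ FOLLOW(N) = {b, d, h}; in D→H S e, H is followed by S e with FIRST {b, d, h}. Thus FOLLOW(H) = {b, d, h}.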